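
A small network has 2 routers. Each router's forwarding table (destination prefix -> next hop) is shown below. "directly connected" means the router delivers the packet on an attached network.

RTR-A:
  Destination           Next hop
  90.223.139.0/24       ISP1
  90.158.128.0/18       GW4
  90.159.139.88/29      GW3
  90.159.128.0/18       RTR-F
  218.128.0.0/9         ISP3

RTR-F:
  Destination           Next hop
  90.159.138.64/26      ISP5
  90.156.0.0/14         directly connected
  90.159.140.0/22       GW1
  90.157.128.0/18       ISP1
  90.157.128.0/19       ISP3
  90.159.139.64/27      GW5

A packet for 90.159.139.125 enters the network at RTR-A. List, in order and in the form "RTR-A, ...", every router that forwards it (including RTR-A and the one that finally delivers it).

RTR-A, RTR-F

At RTR-A: longest match for 90.159.139.125 is 90.159.128.0/18 -> RTR-F
At RTR-F: longest match for 90.159.139.125 is 90.156.0.0/14 -> directly connected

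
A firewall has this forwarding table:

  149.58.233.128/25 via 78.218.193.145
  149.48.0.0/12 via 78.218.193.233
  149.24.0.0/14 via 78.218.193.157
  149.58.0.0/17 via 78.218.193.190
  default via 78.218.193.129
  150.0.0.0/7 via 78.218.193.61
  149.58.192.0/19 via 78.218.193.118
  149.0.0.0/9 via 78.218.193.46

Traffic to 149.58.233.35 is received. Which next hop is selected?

Routes whose prefix contains 149.58.233.35:
  0.0.0.0/0 (default, matches everything) -> 78.218.193.129
  149.0.0.0/9 (149.0.0.0 - 149.127.255.255) -> 78.218.193.46
  149.48.0.0/12 (149.48.0.0 - 149.63.255.255) -> 78.218.193.233
More-specific entries that do NOT match:
  149.58.233.128/25 (149.58.233.128 - 149.58.233.255) does not contain 149.58.233.35
  149.58.192.0/19 (149.58.192.0 - 149.58.223.255) does not contain 149.58.233.35
  149.58.0.0/17 (149.58.0.0 - 149.58.127.255) does not contain 149.58.233.35
  149.24.0.0/14 (149.24.0.0 - 149.27.255.255) does not contain 149.58.233.35
Longest matching prefix is /12 -> next hop 78.218.193.233.

78.218.193.233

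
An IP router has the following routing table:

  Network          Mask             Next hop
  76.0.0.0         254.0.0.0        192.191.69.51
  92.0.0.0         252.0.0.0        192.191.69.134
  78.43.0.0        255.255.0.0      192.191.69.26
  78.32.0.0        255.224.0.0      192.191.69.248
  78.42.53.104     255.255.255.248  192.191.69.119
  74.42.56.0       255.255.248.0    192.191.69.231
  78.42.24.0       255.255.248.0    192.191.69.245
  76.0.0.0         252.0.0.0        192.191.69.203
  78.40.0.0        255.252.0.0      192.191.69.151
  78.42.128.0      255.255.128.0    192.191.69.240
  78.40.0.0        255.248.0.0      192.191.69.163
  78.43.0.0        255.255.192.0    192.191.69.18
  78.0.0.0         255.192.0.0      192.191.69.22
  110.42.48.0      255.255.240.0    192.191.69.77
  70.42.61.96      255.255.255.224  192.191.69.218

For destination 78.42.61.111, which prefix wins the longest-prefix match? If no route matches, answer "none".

78.40.0.0/14

Entries matching 78.42.61.111:
  76.0.0.0/6 (76.0.0.0 - 79.255.255.255)
  78.0.0.0/10 (78.0.0.0 - 78.63.255.255)
  78.32.0.0/11 (78.32.0.0 - 78.63.255.255)
  78.40.0.0/13 (78.40.0.0 - 78.47.255.255)
  78.40.0.0/14 (78.40.0.0 - 78.43.255.255)
Most specific is 78.40.0.0/14.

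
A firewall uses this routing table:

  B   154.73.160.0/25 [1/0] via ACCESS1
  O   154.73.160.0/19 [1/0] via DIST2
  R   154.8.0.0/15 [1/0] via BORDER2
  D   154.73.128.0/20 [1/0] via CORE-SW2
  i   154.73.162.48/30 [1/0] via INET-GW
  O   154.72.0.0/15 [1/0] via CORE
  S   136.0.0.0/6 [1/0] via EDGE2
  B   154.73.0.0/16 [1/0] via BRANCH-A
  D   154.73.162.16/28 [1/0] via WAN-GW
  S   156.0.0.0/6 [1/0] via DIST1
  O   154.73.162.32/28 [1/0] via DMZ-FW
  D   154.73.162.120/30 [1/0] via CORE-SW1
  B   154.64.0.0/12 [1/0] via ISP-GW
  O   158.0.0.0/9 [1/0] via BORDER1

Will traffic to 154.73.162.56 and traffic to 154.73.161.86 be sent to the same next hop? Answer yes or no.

154.73.162.56: longest match 154.73.160.0/19 -> DIST2
154.73.161.86: longest match 154.73.160.0/19 -> DIST2

yes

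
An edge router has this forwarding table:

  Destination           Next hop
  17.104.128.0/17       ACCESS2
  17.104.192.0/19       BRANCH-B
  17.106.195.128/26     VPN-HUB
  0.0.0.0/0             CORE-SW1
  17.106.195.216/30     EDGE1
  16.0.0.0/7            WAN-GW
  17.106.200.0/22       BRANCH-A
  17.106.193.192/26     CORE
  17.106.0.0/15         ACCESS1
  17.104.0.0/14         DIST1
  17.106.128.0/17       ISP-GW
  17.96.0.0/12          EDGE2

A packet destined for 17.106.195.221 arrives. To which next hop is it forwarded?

Routes whose prefix contains 17.106.195.221:
  0.0.0.0/0 (default, matches everything) -> CORE-SW1
  16.0.0.0/7 (16.0.0.0 - 17.255.255.255) -> WAN-GW
  17.96.0.0/12 (17.96.0.0 - 17.111.255.255) -> EDGE2
  17.104.0.0/14 (17.104.0.0 - 17.107.255.255) -> DIST1
  17.106.0.0/15 (17.106.0.0 - 17.107.255.255) -> ACCESS1
  17.106.128.0/17 (17.106.128.0 - 17.106.255.255) -> ISP-GW
More-specific entries that do NOT match:
  17.106.195.216/30 (17.106.195.216 - 17.106.195.219) does not contain 17.106.195.221
  17.106.195.128/26 (17.106.195.128 - 17.106.195.191) does not contain 17.106.195.221
  17.106.193.192/26 (17.106.193.192 - 17.106.193.255) does not contain 17.106.195.221
  17.106.200.0/22 (17.106.200.0 - 17.106.203.255) does not contain 17.106.195.221
  17.104.192.0/19 (17.104.192.0 - 17.104.223.255) does not contain 17.106.195.221
Longest matching prefix is /17 -> next hop ISP-GW.

ISP-GW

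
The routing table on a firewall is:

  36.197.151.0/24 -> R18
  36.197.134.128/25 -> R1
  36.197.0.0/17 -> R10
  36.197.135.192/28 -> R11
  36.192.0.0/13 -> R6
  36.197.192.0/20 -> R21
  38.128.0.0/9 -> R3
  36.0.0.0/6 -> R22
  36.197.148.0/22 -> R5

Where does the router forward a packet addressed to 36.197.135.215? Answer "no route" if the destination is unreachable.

Routes whose prefix contains 36.197.135.215:
  36.0.0.0/6 (36.0.0.0 - 39.255.255.255) -> R22
  36.192.0.0/13 (36.192.0.0 - 36.199.255.255) -> R6
More-specific entries that do NOT match:
  36.197.135.192/28 (36.197.135.192 - 36.197.135.207) does not contain 36.197.135.215
  36.197.134.128/25 (36.197.134.128 - 36.197.134.255) does not contain 36.197.135.215
  36.197.151.0/24 (36.197.151.0 - 36.197.151.255) does not contain 36.197.135.215
  36.197.148.0/22 (36.197.148.0 - 36.197.151.255) does not contain 36.197.135.215
  36.197.192.0/20 (36.197.192.0 - 36.197.207.255) does not contain 36.197.135.215
  36.197.0.0/17 (36.197.0.0 - 36.197.127.255) does not contain 36.197.135.215
Longest matching prefix is /13 -> next hop R6.

R6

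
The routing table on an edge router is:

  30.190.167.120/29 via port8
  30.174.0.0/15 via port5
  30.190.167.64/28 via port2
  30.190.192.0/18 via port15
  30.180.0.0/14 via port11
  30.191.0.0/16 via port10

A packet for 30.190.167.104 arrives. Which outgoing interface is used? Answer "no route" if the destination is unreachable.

no route

No entry's prefix contains 30.190.167.104; there is no default route.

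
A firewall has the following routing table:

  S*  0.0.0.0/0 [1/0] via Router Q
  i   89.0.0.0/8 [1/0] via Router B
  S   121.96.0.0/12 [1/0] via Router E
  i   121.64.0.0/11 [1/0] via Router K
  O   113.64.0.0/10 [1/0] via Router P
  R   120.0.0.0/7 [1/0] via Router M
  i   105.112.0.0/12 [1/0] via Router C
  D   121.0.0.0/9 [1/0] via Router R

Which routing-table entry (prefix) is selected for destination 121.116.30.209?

121.0.0.0/9

Entries matching 121.116.30.209:
  0.0.0.0/0 (default, matches everything)
  120.0.0.0/7 (120.0.0.0 - 121.255.255.255)
  121.0.0.0/9 (121.0.0.0 - 121.127.255.255)
Most specific is 121.0.0.0/9.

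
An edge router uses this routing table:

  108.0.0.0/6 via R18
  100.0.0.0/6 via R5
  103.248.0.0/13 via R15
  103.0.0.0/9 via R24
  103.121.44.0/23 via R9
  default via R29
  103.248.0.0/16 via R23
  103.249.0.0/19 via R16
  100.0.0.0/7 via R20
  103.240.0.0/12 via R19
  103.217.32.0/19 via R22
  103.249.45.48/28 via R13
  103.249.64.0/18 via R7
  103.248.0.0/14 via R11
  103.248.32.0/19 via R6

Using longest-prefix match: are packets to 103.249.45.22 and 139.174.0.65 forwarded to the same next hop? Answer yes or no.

103.249.45.22: longest match 103.248.0.0/14 -> R11
139.174.0.65: longest match 0.0.0.0/0 -> R29

no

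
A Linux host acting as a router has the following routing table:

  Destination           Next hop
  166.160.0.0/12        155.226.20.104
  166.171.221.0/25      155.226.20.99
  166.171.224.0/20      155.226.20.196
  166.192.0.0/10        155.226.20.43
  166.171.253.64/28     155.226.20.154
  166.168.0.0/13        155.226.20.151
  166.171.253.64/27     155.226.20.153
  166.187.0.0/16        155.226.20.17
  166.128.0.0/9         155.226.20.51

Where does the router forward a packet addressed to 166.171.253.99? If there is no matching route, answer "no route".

Routes whose prefix contains 166.171.253.99:
  166.128.0.0/9 (166.128.0.0 - 166.255.255.255) -> 155.226.20.51
  166.160.0.0/12 (166.160.0.0 - 166.175.255.255) -> 155.226.20.104
  166.168.0.0/13 (166.168.0.0 - 166.175.255.255) -> 155.226.20.151
More-specific entries that do NOT match:
  166.171.253.64/28 (166.171.253.64 - 166.171.253.79) does not contain 166.171.253.99
  166.171.253.64/27 (166.171.253.64 - 166.171.253.95) does not contain 166.171.253.99
  166.171.221.0/25 (166.171.221.0 - 166.171.221.127) does not contain 166.171.253.99
  166.171.224.0/20 (166.171.224.0 - 166.171.239.255) does not contain 166.171.253.99
  166.187.0.0/16 (166.187.0.0 - 166.187.255.255) does not contain 166.171.253.99
Longest matching prefix is /13 -> next hop 155.226.20.151.

155.226.20.151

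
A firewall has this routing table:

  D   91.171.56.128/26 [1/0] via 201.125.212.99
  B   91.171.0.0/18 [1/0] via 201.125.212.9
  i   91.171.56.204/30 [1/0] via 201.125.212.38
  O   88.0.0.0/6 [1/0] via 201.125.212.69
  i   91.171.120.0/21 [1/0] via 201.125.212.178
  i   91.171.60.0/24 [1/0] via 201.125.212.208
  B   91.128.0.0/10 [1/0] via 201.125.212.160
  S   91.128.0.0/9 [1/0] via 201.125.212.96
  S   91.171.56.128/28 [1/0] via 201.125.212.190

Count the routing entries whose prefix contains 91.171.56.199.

4

Prefixes containing 91.171.56.199:
  88.0.0.0/6 (88.0.0.0 - 91.255.255.255)
  91.128.0.0/9 (91.128.0.0 - 91.255.255.255)
  91.128.0.0/10 (91.128.0.0 - 91.191.255.255)
  91.171.0.0/18 (91.171.0.0 - 91.171.63.255)
Total matching entries: 4.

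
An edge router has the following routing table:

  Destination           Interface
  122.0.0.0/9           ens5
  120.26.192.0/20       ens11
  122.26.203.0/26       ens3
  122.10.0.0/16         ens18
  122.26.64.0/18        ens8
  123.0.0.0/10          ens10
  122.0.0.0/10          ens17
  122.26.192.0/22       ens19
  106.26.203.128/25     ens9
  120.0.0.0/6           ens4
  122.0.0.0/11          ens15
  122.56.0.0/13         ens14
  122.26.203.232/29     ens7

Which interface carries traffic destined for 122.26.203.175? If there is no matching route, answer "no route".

Routes whose prefix contains 122.26.203.175:
  120.0.0.0/6 (120.0.0.0 - 123.255.255.255) -> ens4
  122.0.0.0/9 (122.0.0.0 - 122.127.255.255) -> ens5
  122.0.0.0/10 (122.0.0.0 - 122.63.255.255) -> ens17
  122.0.0.0/11 (122.0.0.0 - 122.31.255.255) -> ens15
More-specific entries that do NOT match:
  122.26.203.232/29 (122.26.203.232 - 122.26.203.239) does not contain 122.26.203.175
  122.26.203.0/26 (122.26.203.0 - 122.26.203.63) does not contain 122.26.203.175
  106.26.203.128/25 (106.26.203.128 - 106.26.203.255) does not contain 122.26.203.175
  122.26.192.0/22 (122.26.192.0 - 122.26.195.255) does not contain 122.26.203.175
  120.26.192.0/20 (120.26.192.0 - 120.26.207.255) does not contain 122.26.203.175
  122.26.64.0/18 (122.26.64.0 - 122.26.127.255) does not contain 122.26.203.175
  122.10.0.0/16 (122.10.0.0 - 122.10.255.255) does not contain 122.26.203.175
  122.56.0.0/13 (122.56.0.0 - 122.63.255.255) does not contain 122.26.203.175
Longest matching prefix is /11 -> interface ens15.

ens15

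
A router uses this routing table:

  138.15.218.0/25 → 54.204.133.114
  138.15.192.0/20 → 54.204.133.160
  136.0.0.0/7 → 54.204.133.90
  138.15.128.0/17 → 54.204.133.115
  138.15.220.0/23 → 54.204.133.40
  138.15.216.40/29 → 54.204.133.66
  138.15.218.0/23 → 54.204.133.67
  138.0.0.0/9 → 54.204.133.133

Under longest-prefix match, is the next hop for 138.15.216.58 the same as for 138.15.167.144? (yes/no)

138.15.216.58: longest match 138.15.128.0/17 -> 54.204.133.115
138.15.167.144: longest match 138.15.128.0/17 -> 54.204.133.115

yes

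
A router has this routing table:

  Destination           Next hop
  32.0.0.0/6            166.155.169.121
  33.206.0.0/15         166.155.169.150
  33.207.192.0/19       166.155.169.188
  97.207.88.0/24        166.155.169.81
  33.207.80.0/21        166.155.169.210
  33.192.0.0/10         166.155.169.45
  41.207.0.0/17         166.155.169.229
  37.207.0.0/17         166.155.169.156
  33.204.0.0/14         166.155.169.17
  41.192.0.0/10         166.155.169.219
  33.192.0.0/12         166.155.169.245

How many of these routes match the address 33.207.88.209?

5

Prefixes containing 33.207.88.209:
  32.0.0.0/6 (32.0.0.0 - 35.255.255.255)
  33.192.0.0/10 (33.192.0.0 - 33.255.255.255)
  33.192.0.0/12 (33.192.0.0 - 33.207.255.255)
  33.204.0.0/14 (33.204.0.0 - 33.207.255.255)
  33.206.0.0/15 (33.206.0.0 - 33.207.255.255)
Total matching entries: 5.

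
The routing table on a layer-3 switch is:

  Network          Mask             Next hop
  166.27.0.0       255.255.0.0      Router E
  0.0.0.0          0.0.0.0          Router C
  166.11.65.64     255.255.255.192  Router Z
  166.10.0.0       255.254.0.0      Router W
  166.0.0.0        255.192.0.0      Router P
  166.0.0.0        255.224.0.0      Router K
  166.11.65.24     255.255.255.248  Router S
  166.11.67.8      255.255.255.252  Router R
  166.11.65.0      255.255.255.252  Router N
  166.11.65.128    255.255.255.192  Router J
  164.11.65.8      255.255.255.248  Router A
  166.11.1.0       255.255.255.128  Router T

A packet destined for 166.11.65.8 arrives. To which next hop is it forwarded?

Router W

Routes whose prefix contains 166.11.65.8:
  0.0.0.0/0 (default, matches everything) -> Router C
  166.0.0.0/10 (166.0.0.0 - 166.63.255.255) -> Router P
  166.0.0.0/11 (166.0.0.0 - 166.31.255.255) -> Router K
  166.10.0.0/15 (166.10.0.0 - 166.11.255.255) -> Router W
More-specific entries that do NOT match:
  166.11.67.8/30 (166.11.67.8 - 166.11.67.11) does not contain 166.11.65.8
  166.11.65.0/30 (166.11.65.0 - 166.11.65.3) does not contain 166.11.65.8
  166.11.65.24/29 (166.11.65.24 - 166.11.65.31) does not contain 166.11.65.8
  164.11.65.8/29 (164.11.65.8 - 164.11.65.15) does not contain 166.11.65.8
  166.11.65.64/26 (166.11.65.64 - 166.11.65.127) does not contain 166.11.65.8
  166.11.65.128/26 (166.11.65.128 - 166.11.65.191) does not contain 166.11.65.8
  166.11.1.0/25 (166.11.1.0 - 166.11.1.127) does not contain 166.11.65.8
  166.27.0.0/16 (166.27.0.0 - 166.27.255.255) does not contain 166.11.65.8
Longest matching prefix is /15 -> next hop Router W.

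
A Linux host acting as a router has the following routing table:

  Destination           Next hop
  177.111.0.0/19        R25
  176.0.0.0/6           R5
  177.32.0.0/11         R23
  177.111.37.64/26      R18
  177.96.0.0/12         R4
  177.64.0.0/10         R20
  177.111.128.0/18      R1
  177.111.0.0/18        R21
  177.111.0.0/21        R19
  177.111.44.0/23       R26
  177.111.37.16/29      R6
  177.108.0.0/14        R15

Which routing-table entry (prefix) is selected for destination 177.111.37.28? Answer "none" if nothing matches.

177.111.0.0/18

Entries matching 177.111.37.28:
  176.0.0.0/6 (176.0.0.0 - 179.255.255.255)
  177.64.0.0/10 (177.64.0.0 - 177.127.255.255)
  177.96.0.0/12 (177.96.0.0 - 177.111.255.255)
  177.108.0.0/14 (177.108.0.0 - 177.111.255.255)
  177.111.0.0/18 (177.111.0.0 - 177.111.63.255)
Most specific is 177.111.0.0/18.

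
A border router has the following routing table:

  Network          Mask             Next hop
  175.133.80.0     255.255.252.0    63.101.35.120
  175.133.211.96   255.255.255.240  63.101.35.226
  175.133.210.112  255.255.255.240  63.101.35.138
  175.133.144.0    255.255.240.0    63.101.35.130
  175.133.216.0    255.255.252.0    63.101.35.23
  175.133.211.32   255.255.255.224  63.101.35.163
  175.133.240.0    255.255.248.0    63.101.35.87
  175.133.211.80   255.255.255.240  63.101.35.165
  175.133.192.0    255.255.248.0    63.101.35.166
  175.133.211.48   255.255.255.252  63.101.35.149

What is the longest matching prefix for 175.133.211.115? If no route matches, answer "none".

none

175.133.211.115 is outside every listed prefix and there is no default route.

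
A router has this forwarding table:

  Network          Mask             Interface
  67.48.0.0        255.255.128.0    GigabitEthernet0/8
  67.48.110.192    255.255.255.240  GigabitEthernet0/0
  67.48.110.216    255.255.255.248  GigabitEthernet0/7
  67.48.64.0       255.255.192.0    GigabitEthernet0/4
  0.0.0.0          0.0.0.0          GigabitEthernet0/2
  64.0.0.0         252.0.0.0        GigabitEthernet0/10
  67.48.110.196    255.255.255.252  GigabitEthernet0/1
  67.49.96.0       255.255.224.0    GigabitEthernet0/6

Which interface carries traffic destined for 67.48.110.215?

Routes whose prefix contains 67.48.110.215:
  0.0.0.0/0 (default, matches everything) -> GigabitEthernet0/2
  64.0.0.0/6 (64.0.0.0 - 67.255.255.255) -> GigabitEthernet0/10
  67.48.0.0/17 (67.48.0.0 - 67.48.127.255) -> GigabitEthernet0/8
  67.48.64.0/18 (67.48.64.0 - 67.48.127.255) -> GigabitEthernet0/4
More-specific entries that do NOT match:
  67.48.110.196/30 (67.48.110.196 - 67.48.110.199) does not contain 67.48.110.215
  67.48.110.216/29 (67.48.110.216 - 67.48.110.223) does not contain 67.48.110.215
  67.48.110.192/28 (67.48.110.192 - 67.48.110.207) does not contain 67.48.110.215
  67.49.96.0/19 (67.49.96.0 - 67.49.127.255) does not contain 67.48.110.215
Longest matching prefix is /18 -> interface GigabitEthernet0/4.

GigabitEthernet0/4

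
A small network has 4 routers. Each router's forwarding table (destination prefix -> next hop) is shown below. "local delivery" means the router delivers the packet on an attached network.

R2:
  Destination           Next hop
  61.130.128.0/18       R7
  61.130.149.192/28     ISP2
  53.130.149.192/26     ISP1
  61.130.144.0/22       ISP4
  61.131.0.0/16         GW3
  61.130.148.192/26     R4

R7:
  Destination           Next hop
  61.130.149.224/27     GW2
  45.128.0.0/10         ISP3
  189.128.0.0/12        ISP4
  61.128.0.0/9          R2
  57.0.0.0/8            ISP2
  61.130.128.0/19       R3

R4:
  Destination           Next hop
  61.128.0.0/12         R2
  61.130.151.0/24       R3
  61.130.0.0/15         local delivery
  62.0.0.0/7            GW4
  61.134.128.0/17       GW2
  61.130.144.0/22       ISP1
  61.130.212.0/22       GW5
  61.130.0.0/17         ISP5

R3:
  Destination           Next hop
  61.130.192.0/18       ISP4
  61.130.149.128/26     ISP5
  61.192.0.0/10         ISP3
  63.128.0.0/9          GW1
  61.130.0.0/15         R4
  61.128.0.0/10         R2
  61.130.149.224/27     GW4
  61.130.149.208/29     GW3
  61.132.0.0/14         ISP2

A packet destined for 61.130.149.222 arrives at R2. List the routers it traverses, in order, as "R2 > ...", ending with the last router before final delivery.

At R2: longest match for 61.130.149.222 is 61.130.128.0/18 -> R7
At R7: longest match for 61.130.149.222 is 61.130.128.0/19 -> R3
At R3: longest match for 61.130.149.222 is 61.130.0.0/15 -> R4
At R4: longest match for 61.130.149.222 is 61.130.0.0/15 -> local delivery

R2 > R7 > R3 > R4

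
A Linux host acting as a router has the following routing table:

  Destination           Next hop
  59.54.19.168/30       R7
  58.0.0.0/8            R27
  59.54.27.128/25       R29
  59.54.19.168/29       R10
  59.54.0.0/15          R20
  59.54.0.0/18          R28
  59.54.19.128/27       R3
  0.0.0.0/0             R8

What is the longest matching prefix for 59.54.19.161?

Entries matching 59.54.19.161:
  0.0.0.0/0 (default, matches everything)
  59.54.0.0/15 (59.54.0.0 - 59.55.255.255)
  59.54.0.0/18 (59.54.0.0 - 59.54.63.255)
Most specific is 59.54.0.0/18.

59.54.0.0/18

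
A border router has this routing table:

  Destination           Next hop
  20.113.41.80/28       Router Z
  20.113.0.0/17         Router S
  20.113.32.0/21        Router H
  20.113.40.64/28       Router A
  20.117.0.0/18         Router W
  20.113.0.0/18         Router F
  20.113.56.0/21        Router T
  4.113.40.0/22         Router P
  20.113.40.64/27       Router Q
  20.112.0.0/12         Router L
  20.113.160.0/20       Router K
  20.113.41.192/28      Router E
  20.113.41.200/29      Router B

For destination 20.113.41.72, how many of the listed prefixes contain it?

Prefixes containing 20.113.41.72:
  20.112.0.0/12 (20.112.0.0 - 20.127.255.255)
  20.113.0.0/17 (20.113.0.0 - 20.113.127.255)
  20.113.0.0/18 (20.113.0.0 - 20.113.63.255)
Total matching entries: 3.

3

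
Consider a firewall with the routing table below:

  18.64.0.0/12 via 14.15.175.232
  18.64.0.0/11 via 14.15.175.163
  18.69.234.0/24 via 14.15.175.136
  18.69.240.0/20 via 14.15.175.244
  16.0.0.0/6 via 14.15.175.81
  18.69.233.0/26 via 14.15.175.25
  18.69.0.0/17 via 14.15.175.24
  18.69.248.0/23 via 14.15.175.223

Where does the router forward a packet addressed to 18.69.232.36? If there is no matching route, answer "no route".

Routes whose prefix contains 18.69.232.36:
  16.0.0.0/6 (16.0.0.0 - 19.255.255.255) -> 14.15.175.81
  18.64.0.0/11 (18.64.0.0 - 18.95.255.255) -> 14.15.175.163
  18.64.0.0/12 (18.64.0.0 - 18.79.255.255) -> 14.15.175.232
More-specific entries that do NOT match:
  18.69.233.0/26 (18.69.233.0 - 18.69.233.63) does not contain 18.69.232.36
  18.69.234.0/24 (18.69.234.0 - 18.69.234.255) does not contain 18.69.232.36
  18.69.248.0/23 (18.69.248.0 - 18.69.249.255) does not contain 18.69.232.36
  18.69.240.0/20 (18.69.240.0 - 18.69.255.255) does not contain 18.69.232.36
  18.69.0.0/17 (18.69.0.0 - 18.69.127.255) does not contain 18.69.232.36
Longest matching prefix is /12 -> next hop 14.15.175.232.

14.15.175.232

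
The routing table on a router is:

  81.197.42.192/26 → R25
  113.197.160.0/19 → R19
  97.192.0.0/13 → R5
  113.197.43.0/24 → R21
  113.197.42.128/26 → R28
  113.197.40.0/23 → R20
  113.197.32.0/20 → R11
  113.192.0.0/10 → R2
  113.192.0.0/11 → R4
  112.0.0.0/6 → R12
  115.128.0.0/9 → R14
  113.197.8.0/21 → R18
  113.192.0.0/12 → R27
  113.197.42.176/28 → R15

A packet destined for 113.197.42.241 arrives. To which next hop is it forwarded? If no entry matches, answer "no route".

R11

Routes whose prefix contains 113.197.42.241:
  112.0.0.0/6 (112.0.0.0 - 115.255.255.255) -> R12
  113.192.0.0/10 (113.192.0.0 - 113.255.255.255) -> R2
  113.192.0.0/11 (113.192.0.0 - 113.223.255.255) -> R4
  113.192.0.0/12 (113.192.0.0 - 113.207.255.255) -> R27
  113.197.32.0/20 (113.197.32.0 - 113.197.47.255) -> R11
More-specific entries that do NOT match:
  113.197.42.176/28 (113.197.42.176 - 113.197.42.191) does not contain 113.197.42.241
  81.197.42.192/26 (81.197.42.192 - 81.197.42.255) does not contain 113.197.42.241
  113.197.42.128/26 (113.197.42.128 - 113.197.42.191) does not contain 113.197.42.241
  113.197.43.0/24 (113.197.43.0 - 113.197.43.255) does not contain 113.197.42.241
  113.197.40.0/23 (113.197.40.0 - 113.197.41.255) does not contain 113.197.42.241
  113.197.8.0/21 (113.197.8.0 - 113.197.15.255) does not contain 113.197.42.241
Longest matching prefix is /20 -> next hop R11.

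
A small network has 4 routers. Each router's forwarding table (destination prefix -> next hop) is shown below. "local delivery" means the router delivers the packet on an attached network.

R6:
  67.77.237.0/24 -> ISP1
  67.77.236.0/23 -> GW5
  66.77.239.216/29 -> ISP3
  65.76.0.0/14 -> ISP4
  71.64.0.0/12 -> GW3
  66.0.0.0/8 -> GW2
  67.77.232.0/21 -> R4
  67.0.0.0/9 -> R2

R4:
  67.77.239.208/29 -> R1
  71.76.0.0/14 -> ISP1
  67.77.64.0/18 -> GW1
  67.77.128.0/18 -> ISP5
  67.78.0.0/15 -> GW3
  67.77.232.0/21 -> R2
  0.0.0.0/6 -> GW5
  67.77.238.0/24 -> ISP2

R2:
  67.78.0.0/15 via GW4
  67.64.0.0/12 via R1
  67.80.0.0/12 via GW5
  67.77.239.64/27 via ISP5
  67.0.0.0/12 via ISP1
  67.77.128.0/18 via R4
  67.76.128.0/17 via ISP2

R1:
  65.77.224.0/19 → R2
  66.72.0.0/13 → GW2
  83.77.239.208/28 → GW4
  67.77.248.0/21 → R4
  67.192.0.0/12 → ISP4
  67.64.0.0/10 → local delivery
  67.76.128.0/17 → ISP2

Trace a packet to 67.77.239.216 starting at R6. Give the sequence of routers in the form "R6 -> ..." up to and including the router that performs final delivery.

R6 -> R4 -> R2 -> R1

At R6: longest match for 67.77.239.216 is 67.77.232.0/21 -> R4
At R4: longest match for 67.77.239.216 is 67.77.232.0/21 -> R2
At R2: longest match for 67.77.239.216 is 67.64.0.0/12 -> R1
At R1: longest match for 67.77.239.216 is 67.64.0.0/10 -> local delivery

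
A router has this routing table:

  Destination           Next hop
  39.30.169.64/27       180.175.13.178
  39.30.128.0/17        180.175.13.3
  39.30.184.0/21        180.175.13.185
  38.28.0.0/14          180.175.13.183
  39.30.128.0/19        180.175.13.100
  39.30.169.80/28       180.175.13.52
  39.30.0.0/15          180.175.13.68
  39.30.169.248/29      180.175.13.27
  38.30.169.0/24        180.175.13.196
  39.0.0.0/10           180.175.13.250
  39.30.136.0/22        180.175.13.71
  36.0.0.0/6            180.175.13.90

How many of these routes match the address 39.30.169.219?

Prefixes containing 39.30.169.219:
  36.0.0.0/6 (36.0.0.0 - 39.255.255.255)
  39.0.0.0/10 (39.0.0.0 - 39.63.255.255)
  39.30.0.0/15 (39.30.0.0 - 39.31.255.255)
  39.30.128.0/17 (39.30.128.0 - 39.30.255.255)
Total matching entries: 4.

4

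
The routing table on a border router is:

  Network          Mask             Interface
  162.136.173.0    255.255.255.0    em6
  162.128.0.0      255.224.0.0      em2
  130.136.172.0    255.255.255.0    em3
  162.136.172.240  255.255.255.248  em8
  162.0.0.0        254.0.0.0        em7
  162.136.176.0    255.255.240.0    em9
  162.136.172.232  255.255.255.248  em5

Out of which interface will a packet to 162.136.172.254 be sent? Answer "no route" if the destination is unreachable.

em2

Routes whose prefix contains 162.136.172.254:
  162.0.0.0/7 (162.0.0.0 - 163.255.255.255) -> em7
  162.128.0.0/11 (162.128.0.0 - 162.159.255.255) -> em2
More-specific entries that do NOT match:
  162.136.172.240/29 (162.136.172.240 - 162.136.172.247) does not contain 162.136.172.254
  162.136.172.232/29 (162.136.172.232 - 162.136.172.239) does not contain 162.136.172.254
  162.136.173.0/24 (162.136.173.0 - 162.136.173.255) does not contain 162.136.172.254
  130.136.172.0/24 (130.136.172.0 - 130.136.172.255) does not contain 162.136.172.254
  162.136.176.0/20 (162.136.176.0 - 162.136.191.255) does not contain 162.136.172.254
Longest matching prefix is /11 -> interface em2.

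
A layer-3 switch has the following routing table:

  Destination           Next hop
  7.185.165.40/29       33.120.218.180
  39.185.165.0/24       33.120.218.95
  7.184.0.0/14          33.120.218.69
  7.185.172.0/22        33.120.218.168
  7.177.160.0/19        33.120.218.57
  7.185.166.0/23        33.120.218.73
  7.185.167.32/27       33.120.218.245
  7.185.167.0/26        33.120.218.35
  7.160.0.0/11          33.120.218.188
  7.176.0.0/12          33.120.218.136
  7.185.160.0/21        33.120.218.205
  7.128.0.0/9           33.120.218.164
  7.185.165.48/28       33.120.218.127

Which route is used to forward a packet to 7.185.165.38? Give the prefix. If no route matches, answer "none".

Entries matching 7.185.165.38:
  7.128.0.0/9 (7.128.0.0 - 7.255.255.255)
  7.160.0.0/11 (7.160.0.0 - 7.191.255.255)
  7.176.0.0/12 (7.176.0.0 - 7.191.255.255)
  7.184.0.0/14 (7.184.0.0 - 7.187.255.255)
  7.185.160.0/21 (7.185.160.0 - 7.185.167.255)
Most specific is 7.185.160.0/21.

7.185.160.0/21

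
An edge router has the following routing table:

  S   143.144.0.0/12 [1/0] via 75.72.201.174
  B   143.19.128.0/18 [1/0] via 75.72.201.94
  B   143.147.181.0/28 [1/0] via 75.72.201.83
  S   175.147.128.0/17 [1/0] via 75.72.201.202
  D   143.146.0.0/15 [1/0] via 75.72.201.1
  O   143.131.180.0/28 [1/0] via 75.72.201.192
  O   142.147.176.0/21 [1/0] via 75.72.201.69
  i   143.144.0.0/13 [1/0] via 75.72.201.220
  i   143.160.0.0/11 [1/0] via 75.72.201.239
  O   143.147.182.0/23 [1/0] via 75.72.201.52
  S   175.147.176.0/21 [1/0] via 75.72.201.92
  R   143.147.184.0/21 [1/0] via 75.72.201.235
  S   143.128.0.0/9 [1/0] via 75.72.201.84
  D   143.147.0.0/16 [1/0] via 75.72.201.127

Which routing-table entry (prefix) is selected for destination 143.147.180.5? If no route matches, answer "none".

Entries matching 143.147.180.5:
  143.128.0.0/9 (143.128.0.0 - 143.255.255.255)
  143.144.0.0/12 (143.144.0.0 - 143.159.255.255)
  143.144.0.0/13 (143.144.0.0 - 143.151.255.255)
  143.146.0.0/15 (143.146.0.0 - 143.147.255.255)
  143.147.0.0/16 (143.147.0.0 - 143.147.255.255)
Most specific is 143.147.0.0/16.

143.147.0.0/16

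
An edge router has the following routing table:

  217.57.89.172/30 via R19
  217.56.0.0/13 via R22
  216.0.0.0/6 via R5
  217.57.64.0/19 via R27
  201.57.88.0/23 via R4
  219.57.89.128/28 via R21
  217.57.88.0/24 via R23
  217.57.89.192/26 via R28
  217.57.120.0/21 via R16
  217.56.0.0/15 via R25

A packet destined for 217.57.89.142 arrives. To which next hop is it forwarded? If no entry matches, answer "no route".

Routes whose prefix contains 217.57.89.142:
  216.0.0.0/6 (216.0.0.0 - 219.255.255.255) -> R5
  217.56.0.0/13 (217.56.0.0 - 217.63.255.255) -> R22
  217.56.0.0/15 (217.56.0.0 - 217.57.255.255) -> R25
  217.57.64.0/19 (217.57.64.0 - 217.57.95.255) -> R27
More-specific entries that do NOT match:
  217.57.89.172/30 (217.57.89.172 - 217.57.89.175) does not contain 217.57.89.142
  219.57.89.128/28 (219.57.89.128 - 219.57.89.143) does not contain 217.57.89.142
  217.57.89.192/26 (217.57.89.192 - 217.57.89.255) does not contain 217.57.89.142
  217.57.88.0/24 (217.57.88.0 - 217.57.88.255) does not contain 217.57.89.142
  201.57.88.0/23 (201.57.88.0 - 201.57.89.255) does not contain 217.57.89.142
  217.57.120.0/21 (217.57.120.0 - 217.57.127.255) does not contain 217.57.89.142
Longest matching prefix is /19 -> next hop R27.

R27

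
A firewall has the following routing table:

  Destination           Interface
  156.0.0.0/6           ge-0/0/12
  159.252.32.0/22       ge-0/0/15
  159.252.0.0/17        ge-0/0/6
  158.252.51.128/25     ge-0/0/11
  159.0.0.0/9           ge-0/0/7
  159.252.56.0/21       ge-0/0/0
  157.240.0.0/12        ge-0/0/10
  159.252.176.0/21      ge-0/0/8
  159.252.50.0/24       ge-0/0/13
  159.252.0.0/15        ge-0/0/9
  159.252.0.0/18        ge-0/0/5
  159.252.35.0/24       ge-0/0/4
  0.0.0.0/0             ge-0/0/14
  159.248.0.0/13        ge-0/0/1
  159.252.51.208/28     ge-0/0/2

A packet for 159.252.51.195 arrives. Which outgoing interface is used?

Routes whose prefix contains 159.252.51.195:
  0.0.0.0/0 (default, matches everything) -> ge-0/0/14
  156.0.0.0/6 (156.0.0.0 - 159.255.255.255) -> ge-0/0/12
  159.248.0.0/13 (159.248.0.0 - 159.255.255.255) -> ge-0/0/1
  159.252.0.0/15 (159.252.0.0 - 159.253.255.255) -> ge-0/0/9
  159.252.0.0/17 (159.252.0.0 - 159.252.127.255) -> ge-0/0/6
  159.252.0.0/18 (159.252.0.0 - 159.252.63.255) -> ge-0/0/5
More-specific entries that do NOT match:
  159.252.51.208/28 (159.252.51.208 - 159.252.51.223) does not contain 159.252.51.195
  158.252.51.128/25 (158.252.51.128 - 158.252.51.255) does not contain 159.252.51.195
  159.252.50.0/24 (159.252.50.0 - 159.252.50.255) does not contain 159.252.51.195
  159.252.35.0/24 (159.252.35.0 - 159.252.35.255) does not contain 159.252.51.195
  159.252.32.0/22 (159.252.32.0 - 159.252.35.255) does not contain 159.252.51.195
  159.252.56.0/21 (159.252.56.0 - 159.252.63.255) does not contain 159.252.51.195
  159.252.176.0/21 (159.252.176.0 - 159.252.183.255) does not contain 159.252.51.195
Longest matching prefix is /18 -> interface ge-0/0/5.

ge-0/0/5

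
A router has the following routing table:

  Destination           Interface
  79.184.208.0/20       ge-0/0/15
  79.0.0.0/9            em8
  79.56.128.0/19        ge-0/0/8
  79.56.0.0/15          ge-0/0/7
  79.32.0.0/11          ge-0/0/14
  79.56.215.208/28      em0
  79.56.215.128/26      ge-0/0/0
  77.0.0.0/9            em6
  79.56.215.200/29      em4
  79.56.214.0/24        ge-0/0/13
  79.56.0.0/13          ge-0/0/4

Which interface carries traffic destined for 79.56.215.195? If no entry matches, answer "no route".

Routes whose prefix contains 79.56.215.195:
  79.0.0.0/9 (79.0.0.0 - 79.127.255.255) -> em8
  79.32.0.0/11 (79.32.0.0 - 79.63.255.255) -> ge-0/0/14
  79.56.0.0/13 (79.56.0.0 - 79.63.255.255) -> ge-0/0/4
  79.56.0.0/15 (79.56.0.0 - 79.57.255.255) -> ge-0/0/7
More-specific entries that do NOT match:
  79.56.215.200/29 (79.56.215.200 - 79.56.215.207) does not contain 79.56.215.195
  79.56.215.208/28 (79.56.215.208 - 79.56.215.223) does not contain 79.56.215.195
  79.56.215.128/26 (79.56.215.128 - 79.56.215.191) does not contain 79.56.215.195
  79.56.214.0/24 (79.56.214.0 - 79.56.214.255) does not contain 79.56.215.195
  79.184.208.0/20 (79.184.208.0 - 79.184.223.255) does not contain 79.56.215.195
  79.56.128.0/19 (79.56.128.0 - 79.56.159.255) does not contain 79.56.215.195
Longest matching prefix is /15 -> interface ge-0/0/7.

ge-0/0/7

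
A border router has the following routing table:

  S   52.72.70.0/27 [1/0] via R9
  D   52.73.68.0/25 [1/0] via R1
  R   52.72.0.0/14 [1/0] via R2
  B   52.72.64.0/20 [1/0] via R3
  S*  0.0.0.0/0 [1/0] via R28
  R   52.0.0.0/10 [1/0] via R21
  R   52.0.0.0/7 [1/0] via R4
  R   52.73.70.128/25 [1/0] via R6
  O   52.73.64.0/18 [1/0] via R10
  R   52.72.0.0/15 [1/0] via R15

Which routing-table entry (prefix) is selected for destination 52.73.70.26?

Entries matching 52.73.70.26:
  0.0.0.0/0 (default, matches everything)
  52.0.0.0/7 (52.0.0.0 - 53.255.255.255)
  52.72.0.0/14 (52.72.0.0 - 52.75.255.255)
  52.72.0.0/15 (52.72.0.0 - 52.73.255.255)
  52.73.64.0/18 (52.73.64.0 - 52.73.127.255)
Most specific is 52.73.64.0/18.

52.73.64.0/18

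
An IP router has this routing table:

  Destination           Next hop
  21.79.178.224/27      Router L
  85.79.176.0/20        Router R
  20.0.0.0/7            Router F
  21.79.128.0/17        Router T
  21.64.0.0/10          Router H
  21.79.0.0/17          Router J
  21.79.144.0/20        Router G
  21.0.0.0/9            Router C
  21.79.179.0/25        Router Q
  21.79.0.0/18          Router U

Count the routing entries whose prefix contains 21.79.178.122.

4

Prefixes containing 21.79.178.122:
  20.0.0.0/7 (20.0.0.0 - 21.255.255.255)
  21.0.0.0/9 (21.0.0.0 - 21.127.255.255)
  21.64.0.0/10 (21.64.0.0 - 21.127.255.255)
  21.79.128.0/17 (21.79.128.0 - 21.79.255.255)
Total matching entries: 4.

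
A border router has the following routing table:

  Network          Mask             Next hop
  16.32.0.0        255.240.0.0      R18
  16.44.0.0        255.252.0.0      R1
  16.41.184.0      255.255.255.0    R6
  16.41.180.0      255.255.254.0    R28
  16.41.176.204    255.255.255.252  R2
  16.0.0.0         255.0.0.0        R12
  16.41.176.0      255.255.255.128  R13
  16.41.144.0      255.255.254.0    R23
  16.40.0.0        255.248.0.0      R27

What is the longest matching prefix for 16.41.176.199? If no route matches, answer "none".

16.40.0.0/13

Entries matching 16.41.176.199:
  16.0.0.0/8 (16.0.0.0 - 16.255.255.255)
  16.32.0.0/12 (16.32.0.0 - 16.47.255.255)
  16.40.0.0/13 (16.40.0.0 - 16.47.255.255)
Most specific is 16.40.0.0/13.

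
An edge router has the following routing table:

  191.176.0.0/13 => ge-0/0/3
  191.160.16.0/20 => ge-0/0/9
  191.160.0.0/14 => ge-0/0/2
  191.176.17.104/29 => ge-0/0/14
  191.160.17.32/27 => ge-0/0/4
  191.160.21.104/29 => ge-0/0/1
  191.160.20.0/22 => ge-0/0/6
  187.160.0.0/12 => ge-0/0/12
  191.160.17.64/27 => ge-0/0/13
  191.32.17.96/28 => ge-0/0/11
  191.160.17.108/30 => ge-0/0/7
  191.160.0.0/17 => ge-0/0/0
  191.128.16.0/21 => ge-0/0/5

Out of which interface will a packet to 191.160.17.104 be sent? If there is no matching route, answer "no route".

Routes whose prefix contains 191.160.17.104:
  191.160.0.0/14 (191.160.0.0 - 191.163.255.255) -> ge-0/0/2
  191.160.0.0/17 (191.160.0.0 - 191.160.127.255) -> ge-0/0/0
  191.160.16.0/20 (191.160.16.0 - 191.160.31.255) -> ge-0/0/9
More-specific entries that do NOT match:
  191.160.17.108/30 (191.160.17.108 - 191.160.17.111) does not contain 191.160.17.104
  191.176.17.104/29 (191.176.17.104 - 191.176.17.111) does not contain 191.160.17.104
  191.160.21.104/29 (191.160.21.104 - 191.160.21.111) does not contain 191.160.17.104
  191.32.17.96/28 (191.32.17.96 - 191.32.17.111) does not contain 191.160.17.104
  191.160.17.32/27 (191.160.17.32 - 191.160.17.63) does not contain 191.160.17.104
  191.160.17.64/27 (191.160.17.64 - 191.160.17.95) does not contain 191.160.17.104
  191.160.20.0/22 (191.160.20.0 - 191.160.23.255) does not contain 191.160.17.104
  191.128.16.0/21 (191.128.16.0 - 191.128.23.255) does not contain 191.160.17.104
Longest matching prefix is /20 -> interface ge-0/0/9.

ge-0/0/9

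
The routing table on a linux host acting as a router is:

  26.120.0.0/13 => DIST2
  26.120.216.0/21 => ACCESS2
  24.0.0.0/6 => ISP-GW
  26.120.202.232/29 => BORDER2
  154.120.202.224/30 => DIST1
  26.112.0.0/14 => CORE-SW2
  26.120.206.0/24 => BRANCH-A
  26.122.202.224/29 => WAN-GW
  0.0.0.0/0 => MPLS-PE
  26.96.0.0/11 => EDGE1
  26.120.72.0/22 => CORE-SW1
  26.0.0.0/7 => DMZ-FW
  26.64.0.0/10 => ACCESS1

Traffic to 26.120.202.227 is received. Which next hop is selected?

DIST2

Routes whose prefix contains 26.120.202.227:
  0.0.0.0/0 (default, matches everything) -> MPLS-PE
  24.0.0.0/6 (24.0.0.0 - 27.255.255.255) -> ISP-GW
  26.0.0.0/7 (26.0.0.0 - 27.255.255.255) -> DMZ-FW
  26.64.0.0/10 (26.64.0.0 - 26.127.255.255) -> ACCESS1
  26.96.0.0/11 (26.96.0.0 - 26.127.255.255) -> EDGE1
  26.120.0.0/13 (26.120.0.0 - 26.127.255.255) -> DIST2
More-specific entries that do NOT match:
  154.120.202.224/30 (154.120.202.224 - 154.120.202.227) does not contain 26.120.202.227
  26.120.202.232/29 (26.120.202.232 - 26.120.202.239) does not contain 26.120.202.227
  26.122.202.224/29 (26.122.202.224 - 26.122.202.231) does not contain 26.120.202.227
  26.120.206.0/24 (26.120.206.0 - 26.120.206.255) does not contain 26.120.202.227
  26.120.72.0/22 (26.120.72.0 - 26.120.75.255) does not contain 26.120.202.227
  26.120.216.0/21 (26.120.216.0 - 26.120.223.255) does not contain 26.120.202.227
  26.112.0.0/14 (26.112.0.0 - 26.115.255.255) does not contain 26.120.202.227
Longest matching prefix is /13 -> next hop DIST2.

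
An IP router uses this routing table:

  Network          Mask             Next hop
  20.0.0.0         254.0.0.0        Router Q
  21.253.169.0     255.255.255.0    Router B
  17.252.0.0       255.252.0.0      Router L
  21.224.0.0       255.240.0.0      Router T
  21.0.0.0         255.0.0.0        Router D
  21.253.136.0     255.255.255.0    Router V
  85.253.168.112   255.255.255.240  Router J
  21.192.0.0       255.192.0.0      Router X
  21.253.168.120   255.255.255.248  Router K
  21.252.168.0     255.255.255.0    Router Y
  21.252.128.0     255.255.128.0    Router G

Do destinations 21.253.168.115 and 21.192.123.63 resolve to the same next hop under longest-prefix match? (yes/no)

yes

21.253.168.115: longest match 21.192.0.0/10 -> Router X
21.192.123.63: longest match 21.192.0.0/10 -> Router X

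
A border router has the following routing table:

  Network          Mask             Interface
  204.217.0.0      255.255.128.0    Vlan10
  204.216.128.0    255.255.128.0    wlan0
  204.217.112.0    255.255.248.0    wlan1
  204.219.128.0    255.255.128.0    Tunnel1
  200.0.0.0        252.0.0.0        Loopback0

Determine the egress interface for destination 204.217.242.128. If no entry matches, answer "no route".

no route

No entry's prefix contains 204.217.242.128; there is no default route.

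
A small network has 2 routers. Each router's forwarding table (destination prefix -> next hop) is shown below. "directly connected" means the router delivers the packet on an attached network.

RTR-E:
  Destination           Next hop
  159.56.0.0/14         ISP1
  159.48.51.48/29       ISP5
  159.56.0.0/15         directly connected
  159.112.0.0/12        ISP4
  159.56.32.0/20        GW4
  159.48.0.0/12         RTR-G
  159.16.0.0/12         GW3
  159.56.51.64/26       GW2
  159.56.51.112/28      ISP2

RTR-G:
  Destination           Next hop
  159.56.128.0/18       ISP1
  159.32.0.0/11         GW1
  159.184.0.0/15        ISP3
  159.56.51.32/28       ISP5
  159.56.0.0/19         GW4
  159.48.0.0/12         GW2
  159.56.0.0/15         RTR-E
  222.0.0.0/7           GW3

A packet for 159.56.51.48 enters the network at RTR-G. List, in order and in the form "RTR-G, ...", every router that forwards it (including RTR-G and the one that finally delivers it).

At RTR-G: longest match for 159.56.51.48 is 159.56.0.0/15 -> RTR-E
At RTR-E: longest match for 159.56.51.48 is 159.56.0.0/15 -> directly connected

RTR-G, RTR-E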